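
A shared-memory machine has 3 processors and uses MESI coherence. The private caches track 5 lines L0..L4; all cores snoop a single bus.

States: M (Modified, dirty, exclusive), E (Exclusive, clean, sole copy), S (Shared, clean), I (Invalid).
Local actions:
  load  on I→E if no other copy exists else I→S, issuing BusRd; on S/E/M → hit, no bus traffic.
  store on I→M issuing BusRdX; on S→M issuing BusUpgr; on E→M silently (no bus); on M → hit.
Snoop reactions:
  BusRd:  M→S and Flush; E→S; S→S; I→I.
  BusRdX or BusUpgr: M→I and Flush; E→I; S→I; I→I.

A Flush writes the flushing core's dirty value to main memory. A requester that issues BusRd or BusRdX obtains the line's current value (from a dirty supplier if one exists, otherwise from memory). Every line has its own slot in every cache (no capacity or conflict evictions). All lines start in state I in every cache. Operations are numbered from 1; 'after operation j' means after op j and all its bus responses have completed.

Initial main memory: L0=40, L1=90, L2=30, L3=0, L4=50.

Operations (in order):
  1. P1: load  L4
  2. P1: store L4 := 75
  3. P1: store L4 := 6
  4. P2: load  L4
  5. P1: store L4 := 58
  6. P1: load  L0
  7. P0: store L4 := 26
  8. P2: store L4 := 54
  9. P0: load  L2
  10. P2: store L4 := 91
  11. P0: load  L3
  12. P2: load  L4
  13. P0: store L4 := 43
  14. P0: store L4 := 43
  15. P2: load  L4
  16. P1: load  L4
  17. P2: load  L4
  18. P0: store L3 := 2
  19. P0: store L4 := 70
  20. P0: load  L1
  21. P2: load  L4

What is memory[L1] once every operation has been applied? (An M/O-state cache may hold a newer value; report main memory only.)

memory[L1] = 90

[1] P1: load  L4 | P0:I, P1:E(50), P2:I | bus: BusRd
[2] P1: store L4 := 75 | P0:I, P1:M(75), P2:I | bus: none
[3] P1: store L4 := 6 | P0:I, P1:M(6), P2:I | bus: none
[4] P2: load  L4 | P0:I, P1:S(6), P2:S(6) | bus: BusRd,Flush
[5] P1: store L4 := 58 | P0:I, P1:M(58), P2:I | bus: BusUpgr
[6] P1: load  L0 | P0:I, P1:E(40), P2:I | bus: BusRd
[7] P0: store L4 := 26 | P0:M(26), P1:I, P2:I | bus: BusRdX,Flush
[8] P2: store L4 := 54 | P0:I, P1:I, P2:M(54) | bus: BusRdX,Flush
[9] P0: load  L2 | P0:E(30), P1:I, P2:I | bus: BusRd
[10] P2: store L4 := 91 | P0:I, P1:I, P2:M(91) | bus: none
[11] P0: load  L3 | P0:E(0), P1:I, P2:I | bus: BusRd
[12] P2: load  L4 | P0:I, P1:I, P2:M(91) | bus: none
[13] P0: store L4 := 43 | P0:M(43), P1:I, P2:I | bus: BusRdX,Flush
[14] P0: store L4 := 43 | P0:M(43), P1:I, P2:I | bus: none
[15] P2: load  L4 | P0:S(43), P1:I, P2:S(43) | bus: BusRd,Flush
[16] P1: load  L4 | P0:S(43), P1:S(43), P2:S(43) | bus: BusRd
[17] P2: load  L4 | P0:S(43), P1:S(43), P2:S(43) | bus: none
[18] P0: store L3 := 2 | P0:M(2), P1:I, P2:I | bus: none
[19] P0: store L4 := 70 | P0:M(70), P1:I, P2:I | bus: BusUpgr
[20] P0: load  L1 | P0:E(90), P1:I, P2:I | bus: BusRd
[21] P2: load  L4 | P0:S(70), P1:I, P2:S(70) | bus: BusRd,Flush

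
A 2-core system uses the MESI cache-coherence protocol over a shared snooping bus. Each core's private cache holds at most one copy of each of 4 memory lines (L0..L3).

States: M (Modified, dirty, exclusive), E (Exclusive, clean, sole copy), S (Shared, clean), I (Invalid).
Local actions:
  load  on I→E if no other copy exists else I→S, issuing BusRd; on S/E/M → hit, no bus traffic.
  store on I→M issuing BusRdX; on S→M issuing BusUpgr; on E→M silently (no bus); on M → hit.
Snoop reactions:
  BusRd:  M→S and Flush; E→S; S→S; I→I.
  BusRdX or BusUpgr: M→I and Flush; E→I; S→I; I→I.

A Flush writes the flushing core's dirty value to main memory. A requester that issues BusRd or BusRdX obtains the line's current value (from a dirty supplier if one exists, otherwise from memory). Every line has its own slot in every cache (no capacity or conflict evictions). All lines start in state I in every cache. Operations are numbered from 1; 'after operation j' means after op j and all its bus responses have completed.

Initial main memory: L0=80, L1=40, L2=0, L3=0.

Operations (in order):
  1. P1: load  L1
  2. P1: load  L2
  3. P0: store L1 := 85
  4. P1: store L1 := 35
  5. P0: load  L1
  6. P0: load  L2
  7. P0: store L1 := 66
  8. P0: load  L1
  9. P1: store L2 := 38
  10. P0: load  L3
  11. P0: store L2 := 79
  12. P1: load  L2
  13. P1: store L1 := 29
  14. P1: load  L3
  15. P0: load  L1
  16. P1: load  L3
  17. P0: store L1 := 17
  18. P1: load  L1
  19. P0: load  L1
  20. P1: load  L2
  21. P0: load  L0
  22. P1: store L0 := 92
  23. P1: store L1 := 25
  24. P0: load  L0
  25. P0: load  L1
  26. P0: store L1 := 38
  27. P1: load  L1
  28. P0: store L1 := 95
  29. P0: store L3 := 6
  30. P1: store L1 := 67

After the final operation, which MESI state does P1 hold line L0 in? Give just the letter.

state = S

  op1 P1: load  L1 → I/E on L1; bus BusRd; mem=40
  op2 P1: load  L2 → I/E on L2; bus BusRd; mem=0
  op3 P0: store L1 := 85 → M/I on L1; bus BusRdX; mem=40
  op4 P1: store L1 := 35 → I/M on L1; bus BusRdX Flush; mem=85
  op5 P0: load  L1 → S/S on L1; bus BusRd Flush; mem=35
  op6 P0: load  L2 → S/S on L2; bus BusRd; mem=0
  op7 P0: store L1 := 66 → M/I on L1; bus BusUpgr; mem=35
  op8 P0: load  L1 → M/I on L1; bus (none); mem=35
  op9 P1: store L2 := 38 → I/M on L2; bus BusUpgr; mem=0
  op10 P0: load  L3 → E/I on L3; bus BusRd; mem=0
  op11 P0: store L2 := 79 → M/I on L2; bus BusRdX Flush; mem=38
  op12 P1: load  L2 → S/S on L2; bus BusRd Flush; mem=79
  op13 P1: store L1 := 29 → I/M on L1; bus BusRdX Flush; mem=66
  op14 P1: load  L3 → S/S on L3; bus BusRd; mem=0
  op15 P0: load  L1 → S/S on L1; bus BusRd Flush; mem=29
  op16 P1: load  L3 → S/S on L3; bus (none); mem=0
  op17 P0: store L1 := 17 → M/I on L1; bus BusUpgr; mem=29
  op18 P1: load  L1 → S/S on L1; bus BusRd Flush; mem=17
  op19 P0: load  L1 → S/S on L1; bus (none); mem=17
  op20 P1: load  L2 → S/S on L2; bus (none); mem=79
  op21 P0: load  L0 → E/I on L0; bus BusRd; mem=80
  op22 P1: store L0 := 92 → I/M on L0; bus BusRdX; mem=80
  op23 P1: store L1 := 25 → I/M on L1; bus BusUpgr; mem=17
  op24 P0: load  L0 → S/S on L0; bus BusRd Flush; mem=92
  op25 P0: load  L1 → S/S on L1; bus BusRd Flush; mem=25
  op26 P0: store L1 := 38 → M/I on L1; bus BusUpgr; mem=25
  op27 P1: load  L1 → S/S on L1; bus BusRd Flush; mem=38
  op28 P0: store L1 := 95 → M/I on L1; bus BusUpgr; mem=38
  op29 P0: store L3 := 6 → M/I on L3; bus BusUpgr; mem=0
  op30 P1: store L1 := 67 → I/M on L1; bus BusRdX Flush; mem=95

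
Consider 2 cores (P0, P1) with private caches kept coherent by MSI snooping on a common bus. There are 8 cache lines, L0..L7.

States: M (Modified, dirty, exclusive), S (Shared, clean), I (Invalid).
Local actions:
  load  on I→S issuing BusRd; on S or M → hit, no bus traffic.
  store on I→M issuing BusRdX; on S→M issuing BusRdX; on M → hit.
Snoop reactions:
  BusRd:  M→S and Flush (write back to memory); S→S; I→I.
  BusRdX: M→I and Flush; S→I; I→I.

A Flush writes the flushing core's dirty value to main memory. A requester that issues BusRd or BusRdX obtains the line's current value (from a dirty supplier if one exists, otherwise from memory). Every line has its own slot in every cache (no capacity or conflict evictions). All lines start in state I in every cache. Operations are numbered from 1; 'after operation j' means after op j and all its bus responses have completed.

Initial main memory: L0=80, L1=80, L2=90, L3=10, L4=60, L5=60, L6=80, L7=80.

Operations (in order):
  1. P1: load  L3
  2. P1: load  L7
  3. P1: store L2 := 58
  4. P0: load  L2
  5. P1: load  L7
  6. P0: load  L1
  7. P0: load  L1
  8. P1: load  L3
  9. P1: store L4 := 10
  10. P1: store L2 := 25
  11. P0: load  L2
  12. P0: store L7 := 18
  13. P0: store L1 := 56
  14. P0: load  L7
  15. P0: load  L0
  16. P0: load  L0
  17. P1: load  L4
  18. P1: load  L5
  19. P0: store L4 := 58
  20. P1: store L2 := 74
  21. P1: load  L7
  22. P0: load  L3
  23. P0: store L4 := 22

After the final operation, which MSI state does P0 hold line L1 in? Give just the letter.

1. P1: load  L3  bus=[BusRd]  L3: P0=I P1=S  mem[L3]=10
2. P1: load  L7  bus=[BusRd]  L7: P0=I P1=S  mem[L7]=80
3. P1: store L2 := 58  bus=[BusRdX]  L2: P0=I P1=M  mem[L2]=90
4. P0: load  L2  bus=[BusRd,Flush]  L2: P0=S P1=S  mem[L2]=58
5. P1: load  L7  bus=[-]  L7: P0=I P1=S  mem[L7]=80
6. P0: load  L1  bus=[BusRd]  L1: P0=S P1=I  mem[L1]=80
7. P0: load  L1  bus=[-]  L1: P0=S P1=I  mem[L1]=80
8. P1: load  L3  bus=[-]  L3: P0=I P1=S  mem[L3]=10
9. P1: store L4 := 10  bus=[BusRdX]  L4: P0=I P1=M  mem[L4]=60
10. P1: store L2 := 25  bus=[BusRdX]  L2: P0=I P1=M  mem[L2]=58
11. P0: load  L2  bus=[BusRd,Flush]  L2: P0=S P1=S  mem[L2]=25
12. P0: store L7 := 18  bus=[BusRdX]  L7: P0=M P1=I  mem[L7]=80
13. P0: store L1 := 56  bus=[BusRdX]  L1: P0=M P1=I  mem[L1]=80
14. P0: load  L7  bus=[-]  L7: P0=M P1=I  mem[L7]=80
15. P0: load  L0  bus=[BusRd]  L0: P0=S P1=I  mem[L0]=80
16. P0: load  L0  bus=[-]  L0: P0=S P1=I  mem[L0]=80
17. P1: load  L4  bus=[-]  L4: P0=I P1=M  mem[L4]=60
18. P1: load  L5  bus=[BusRd]  L5: P0=I P1=S  mem[L5]=60
19. P0: store L4 := 58  bus=[BusRdX,Flush]  L4: P0=M P1=I  mem[L4]=10
20. P1: store L2 := 74  bus=[BusRdX]  L2: P0=I P1=M  mem[L2]=25
21. P1: load  L7  bus=[BusRd,Flush]  L7: P0=S P1=S  mem[L7]=18
22. P0: load  L3  bus=[BusRd]  L3: P0=S P1=S  mem[L3]=10
23. P0: store L4 := 22  bus=[-]  L4: P0=M P1=I  mem[L4]=10

state = M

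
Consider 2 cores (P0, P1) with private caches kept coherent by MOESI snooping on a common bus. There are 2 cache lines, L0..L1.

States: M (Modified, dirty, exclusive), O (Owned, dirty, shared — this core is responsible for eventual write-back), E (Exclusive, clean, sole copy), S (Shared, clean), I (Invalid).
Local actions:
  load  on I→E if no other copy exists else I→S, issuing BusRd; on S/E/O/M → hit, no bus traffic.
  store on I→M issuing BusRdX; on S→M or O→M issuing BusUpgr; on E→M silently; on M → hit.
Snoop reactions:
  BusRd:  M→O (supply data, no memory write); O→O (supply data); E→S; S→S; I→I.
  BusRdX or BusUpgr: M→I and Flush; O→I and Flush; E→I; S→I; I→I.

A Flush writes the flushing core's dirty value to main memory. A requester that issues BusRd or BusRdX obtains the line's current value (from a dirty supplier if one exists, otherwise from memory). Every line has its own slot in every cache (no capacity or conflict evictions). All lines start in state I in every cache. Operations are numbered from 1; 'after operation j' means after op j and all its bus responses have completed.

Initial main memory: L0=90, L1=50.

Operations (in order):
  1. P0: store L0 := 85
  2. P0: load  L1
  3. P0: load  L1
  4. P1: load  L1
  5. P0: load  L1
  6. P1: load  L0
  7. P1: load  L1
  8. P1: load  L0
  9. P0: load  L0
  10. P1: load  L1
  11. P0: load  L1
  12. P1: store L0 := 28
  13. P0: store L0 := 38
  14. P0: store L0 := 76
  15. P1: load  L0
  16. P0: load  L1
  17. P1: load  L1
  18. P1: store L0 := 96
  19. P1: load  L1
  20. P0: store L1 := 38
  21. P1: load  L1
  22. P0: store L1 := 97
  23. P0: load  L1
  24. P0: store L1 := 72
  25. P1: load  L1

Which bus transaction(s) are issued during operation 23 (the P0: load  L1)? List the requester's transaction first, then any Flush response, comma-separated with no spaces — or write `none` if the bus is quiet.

bus = none

step 1: P0: store L0 := 85  ⟶  MI  (L0)  txn=BusRdX  M[L0]=90
step 2: P0: load  L1  ⟶  EI  (L1)  txn=BusRd  M[L1]=50
step 3: P0: load  L1  ⟶  EI  (L1)  txn=∅  M[L1]=50
step 4: P1: load  L1  ⟶  SS  (L1)  txn=BusRd  M[L1]=50
step 5: P0: load  L1  ⟶  SS  (L1)  txn=∅  M[L1]=50
step 6: P1: load  L0  ⟶  OS  (L0)  txn=BusRd  M[L0]=90
step 7: P1: load  L1  ⟶  SS  (L1)  txn=∅  M[L1]=50
step 8: P1: load  L0  ⟶  OS  (L0)  txn=∅  M[L0]=90
step 9: P0: load  L0  ⟶  OS  (L0)  txn=∅  M[L0]=90
step 10: P1: load  L1  ⟶  SS  (L1)  txn=∅  M[L1]=50
step 11: P0: load  L1  ⟶  SS  (L1)  txn=∅  M[L1]=50
step 12: P1: store L0 := 28  ⟶  IM  (L0)  txn=BusUpgr+Flush  M[L0]=85
step 13: P0: store L0 := 38  ⟶  MI  (L0)  txn=BusRdX+Flush  M[L0]=28
step 14: P0: store L0 := 76  ⟶  MI  (L0)  txn=∅  M[L0]=28
step 15: P1: load  L0  ⟶  OS  (L0)  txn=BusRd  M[L0]=28
step 16: P0: load  L1  ⟶  SS  (L1)  txn=∅  M[L1]=50
step 17: P1: load  L1  ⟶  SS  (L1)  txn=∅  M[L1]=50
step 18: P1: store L0 := 96  ⟶  IM  (L0)  txn=BusUpgr+Flush  M[L0]=76
step 19: P1: load  L1  ⟶  SS  (L1)  txn=∅  M[L1]=50
step 20: P0: store L1 := 38  ⟶  MI  (L1)  txn=BusUpgr  M[L1]=50
step 21: P1: load  L1  ⟶  OS  (L1)  txn=BusRd  M[L1]=50
step 22: P0: store L1 := 97  ⟶  MI  (L1)  txn=BusUpgr  M[L1]=50
step 23: P0: load  L1  ⟶  MI  (L1)  txn=∅  M[L1]=50
step 24: P0: store L1 := 72  ⟶  MI  (L1)  txn=∅  M[L1]=50
step 25: P1: load  L1  ⟶  OS  (L1)  txn=BusRd  M[L1]=50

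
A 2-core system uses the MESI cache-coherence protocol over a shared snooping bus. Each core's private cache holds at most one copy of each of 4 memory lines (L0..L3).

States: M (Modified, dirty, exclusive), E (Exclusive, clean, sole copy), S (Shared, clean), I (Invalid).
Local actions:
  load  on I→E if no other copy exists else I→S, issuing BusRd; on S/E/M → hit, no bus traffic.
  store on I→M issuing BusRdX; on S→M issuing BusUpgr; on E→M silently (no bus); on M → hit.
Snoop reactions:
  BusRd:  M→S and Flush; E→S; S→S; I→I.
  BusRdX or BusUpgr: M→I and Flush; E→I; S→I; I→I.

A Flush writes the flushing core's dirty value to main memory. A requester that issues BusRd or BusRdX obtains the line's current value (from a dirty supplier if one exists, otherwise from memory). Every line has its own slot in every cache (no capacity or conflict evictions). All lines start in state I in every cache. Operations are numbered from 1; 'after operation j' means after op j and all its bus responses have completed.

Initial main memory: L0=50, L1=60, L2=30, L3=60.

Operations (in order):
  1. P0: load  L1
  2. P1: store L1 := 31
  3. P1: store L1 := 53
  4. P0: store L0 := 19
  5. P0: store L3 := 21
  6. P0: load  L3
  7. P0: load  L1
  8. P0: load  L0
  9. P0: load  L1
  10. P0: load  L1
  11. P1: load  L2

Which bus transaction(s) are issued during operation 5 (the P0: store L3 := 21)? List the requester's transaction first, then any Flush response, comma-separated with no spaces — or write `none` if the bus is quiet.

bus = BusRdX

  op1 P0: load  L1 → E/I on L1; bus BusRd; mem=60
  op2 P1: store L1 := 31 → I/M on L1; bus BusRdX; mem=60
  op3 P1: store L1 := 53 → I/M on L1; bus (none); mem=60
  op4 P0: store L0 := 19 → M/I on L0; bus BusRdX; mem=50
  op5 P0: store L3 := 21 → M/I on L3; bus BusRdX; mem=60
  op6 P0: load  L3 → M/I on L3; bus (none); mem=60
  op7 P0: load  L1 → S/S on L1; bus BusRd Flush; mem=53
  op8 P0: load  L0 → M/I on L0; bus (none); mem=50
  op9 P0: load  L1 → S/S on L1; bus (none); mem=53
  op10 P0: load  L1 → S/S on L1; bus (none); mem=53
  op11 P1: load  L2 → I/E on L2; bus BusRd; mem=30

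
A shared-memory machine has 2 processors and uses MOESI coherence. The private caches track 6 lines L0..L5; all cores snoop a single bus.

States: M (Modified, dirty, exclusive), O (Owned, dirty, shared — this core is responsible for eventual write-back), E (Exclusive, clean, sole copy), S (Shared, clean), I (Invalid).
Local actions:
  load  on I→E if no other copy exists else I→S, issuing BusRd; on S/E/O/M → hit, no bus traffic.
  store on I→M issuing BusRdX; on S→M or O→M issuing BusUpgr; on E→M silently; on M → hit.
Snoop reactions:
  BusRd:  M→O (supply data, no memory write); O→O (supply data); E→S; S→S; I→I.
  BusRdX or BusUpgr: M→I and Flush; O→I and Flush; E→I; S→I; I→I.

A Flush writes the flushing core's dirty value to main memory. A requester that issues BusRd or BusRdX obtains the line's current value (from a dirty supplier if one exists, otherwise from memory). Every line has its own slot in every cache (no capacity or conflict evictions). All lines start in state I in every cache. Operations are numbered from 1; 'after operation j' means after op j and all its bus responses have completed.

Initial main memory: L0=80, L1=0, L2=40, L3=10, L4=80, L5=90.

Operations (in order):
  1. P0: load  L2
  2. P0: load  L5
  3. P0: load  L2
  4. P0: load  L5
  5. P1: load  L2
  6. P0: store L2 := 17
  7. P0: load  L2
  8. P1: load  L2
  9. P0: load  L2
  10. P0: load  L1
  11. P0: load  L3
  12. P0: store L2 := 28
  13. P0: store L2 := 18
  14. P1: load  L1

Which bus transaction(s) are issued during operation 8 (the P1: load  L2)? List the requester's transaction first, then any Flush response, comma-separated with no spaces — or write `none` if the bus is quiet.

bus = BusRd

[1] P0: load  L2 | P0:E(40), P1:I | bus: BusRd
[2] P0: load  L5 | P0:E(90), P1:I | bus: BusRd
[3] P0: load  L2 | P0:E(40), P1:I | bus: none
[4] P0: load  L5 | P0:E(90), P1:I | bus: none
[5] P1: load  L2 | P0:S(40), P1:S(40) | bus: BusRd
[6] P0: store L2 := 17 | P0:M(17), P1:I | bus: BusUpgr
[7] P0: load  L2 | P0:M(17), P1:I | bus: none
[8] P1: load  L2 | P0:O(17), P1:S(17) | bus: BusRd
[9] P0: load  L2 | P0:O(17), P1:S(17) | bus: none
[10] P0: load  L1 | P0:E(0), P1:I | bus: BusRd
[11] P0: load  L3 | P0:E(10), P1:I | bus: BusRd
[12] P0: store L2 := 28 | P0:M(28), P1:I | bus: BusUpgr
[13] P0: store L2 := 18 | P0:M(18), P1:I | bus: none
[14] P1: load  L1 | P0:S(0), P1:S(0) | bus: BusRd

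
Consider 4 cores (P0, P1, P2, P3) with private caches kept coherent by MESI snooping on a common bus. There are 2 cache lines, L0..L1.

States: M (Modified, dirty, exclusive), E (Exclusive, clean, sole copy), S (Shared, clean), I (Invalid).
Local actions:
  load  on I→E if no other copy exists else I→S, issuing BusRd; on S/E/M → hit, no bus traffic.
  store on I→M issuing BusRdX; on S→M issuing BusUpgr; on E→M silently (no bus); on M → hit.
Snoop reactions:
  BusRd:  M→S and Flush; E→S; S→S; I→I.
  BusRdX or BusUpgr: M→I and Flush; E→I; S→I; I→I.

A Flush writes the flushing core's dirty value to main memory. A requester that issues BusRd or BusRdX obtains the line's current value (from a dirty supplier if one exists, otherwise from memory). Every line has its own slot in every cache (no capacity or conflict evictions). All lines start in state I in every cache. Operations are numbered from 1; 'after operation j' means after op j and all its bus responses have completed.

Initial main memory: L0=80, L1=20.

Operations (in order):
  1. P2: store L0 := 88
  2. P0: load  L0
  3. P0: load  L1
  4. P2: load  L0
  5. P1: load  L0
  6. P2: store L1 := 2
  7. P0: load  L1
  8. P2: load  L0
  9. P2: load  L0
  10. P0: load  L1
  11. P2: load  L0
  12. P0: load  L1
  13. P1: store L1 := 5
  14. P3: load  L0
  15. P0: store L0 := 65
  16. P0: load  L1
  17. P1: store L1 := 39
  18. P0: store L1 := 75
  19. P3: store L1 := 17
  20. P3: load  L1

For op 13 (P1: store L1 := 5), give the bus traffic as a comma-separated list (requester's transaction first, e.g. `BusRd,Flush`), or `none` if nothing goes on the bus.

1. P2: store L0 := 88  bus=[BusRdX]  L0: P0=I P1=I P2=M P3=I  mem[L0]=80
2. P0: load  L0  bus=[BusRd,Flush]  L0: P0=S P1=I P2=S P3=I  mem[L0]=88
3. P0: load  L1  bus=[BusRd]  L1: P0=E P1=I P2=I P3=I  mem[L1]=20
4. P2: load  L0  bus=[-]  L0: P0=S P1=I P2=S P3=I  mem[L0]=88
5. P1: load  L0  bus=[BusRd]  L0: P0=S P1=S P2=S P3=I  mem[L0]=88
6. P2: store L1 := 2  bus=[BusRdX]  L1: P0=I P1=I P2=M P3=I  mem[L1]=20
7. P0: load  L1  bus=[BusRd,Flush]  L1: P0=S P1=I P2=S P3=I  mem[L1]=2
8. P2: load  L0  bus=[-]  L0: P0=S P1=S P2=S P3=I  mem[L0]=88
9. P2: load  L0  bus=[-]  L0: P0=S P1=S P2=S P3=I  mem[L0]=88
10. P0: load  L1  bus=[-]  L1: P0=S P1=I P2=S P3=I  mem[L1]=2
11. P2: load  L0  bus=[-]  L0: P0=S P1=S P2=S P3=I  mem[L0]=88
12. P0: load  L1  bus=[-]  L1: P0=S P1=I P2=S P3=I  mem[L1]=2
13. P1: store L1 := 5  bus=[BusRdX]  L1: P0=I P1=M P2=I P3=I  mem[L1]=2
14. P3: load  L0  bus=[BusRd]  L0: P0=S P1=S P2=S P3=S  mem[L0]=88
15. P0: store L0 := 65  bus=[BusUpgr]  L0: P0=M P1=I P2=I P3=I  mem[L0]=88
16. P0: load  L1  bus=[BusRd,Flush]  L1: P0=S P1=S P2=I P3=I  mem[L1]=5
17. P1: store L1 := 39  bus=[BusUpgr]  L1: P0=I P1=M P2=I P3=I  mem[L1]=5
18. P0: store L1 := 75  bus=[BusRdX,Flush]  L1: P0=M P1=I P2=I P3=I  mem[L1]=39
19. P3: store L1 := 17  bus=[BusRdX,Flush]  L1: P0=I P1=I P2=I P3=M  mem[L1]=75
20. P3: load  L1  bus=[-]  L1: P0=I P1=I P2=I P3=M  mem[L1]=75

bus = BusRdX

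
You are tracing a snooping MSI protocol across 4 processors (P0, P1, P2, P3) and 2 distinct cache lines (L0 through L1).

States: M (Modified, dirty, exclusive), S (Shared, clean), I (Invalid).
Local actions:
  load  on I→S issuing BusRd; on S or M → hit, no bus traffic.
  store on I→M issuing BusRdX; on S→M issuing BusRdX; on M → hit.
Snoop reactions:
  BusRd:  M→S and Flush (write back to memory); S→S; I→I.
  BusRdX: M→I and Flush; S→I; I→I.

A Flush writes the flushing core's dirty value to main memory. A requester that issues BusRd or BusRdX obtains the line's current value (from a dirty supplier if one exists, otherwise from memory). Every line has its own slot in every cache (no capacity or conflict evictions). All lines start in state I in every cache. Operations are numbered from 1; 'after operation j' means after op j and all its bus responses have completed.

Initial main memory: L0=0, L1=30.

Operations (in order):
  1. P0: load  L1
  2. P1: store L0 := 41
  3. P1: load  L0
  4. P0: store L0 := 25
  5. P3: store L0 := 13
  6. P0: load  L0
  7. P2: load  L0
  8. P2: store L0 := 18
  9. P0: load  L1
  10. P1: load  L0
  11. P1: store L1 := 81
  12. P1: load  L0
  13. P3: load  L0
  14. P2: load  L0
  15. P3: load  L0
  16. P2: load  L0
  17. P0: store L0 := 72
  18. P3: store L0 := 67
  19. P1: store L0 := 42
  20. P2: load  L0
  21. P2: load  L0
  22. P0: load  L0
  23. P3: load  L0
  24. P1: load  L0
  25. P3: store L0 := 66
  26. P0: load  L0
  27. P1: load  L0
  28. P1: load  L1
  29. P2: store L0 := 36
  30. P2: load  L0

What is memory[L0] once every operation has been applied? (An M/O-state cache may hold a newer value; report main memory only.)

[1] P0: load  L1 | P0:S(30), P1:I, P2:I, P3:I | bus: BusRd
[2] P1: store L0 := 41 | P0:I, P1:M(41), P2:I, P3:I | bus: BusRdX
[3] P1: load  L0 | P0:I, P1:M(41), P2:I, P3:I | bus: none
[4] P0: store L0 := 25 | P0:M(25), P1:I, P2:I, P3:I | bus: BusRdX,Flush
[5] P3: store L0 := 13 | P0:I, P1:I, P2:I, P3:M(13) | bus: BusRdX,Flush
[6] P0: load  L0 | P0:S(13), P1:I, P2:I, P3:S(13) | bus: BusRd,Flush
[7] P2: load  L0 | P0:S(13), P1:I, P2:S(13), P3:S(13) | bus: BusRd
[8] P2: store L0 := 18 | P0:I, P1:I, P2:M(18), P3:I | bus: BusRdX
[9] P0: load  L1 | P0:S(30), P1:I, P2:I, P3:I | bus: none
[10] P1: load  L0 | P0:I, P1:S(18), P2:S(18), P3:I | bus: BusRd,Flush
[11] P1: store L1 := 81 | P0:I, P1:M(81), P2:I, P3:I | bus: BusRdX
[12] P1: load  L0 | P0:I, P1:S(18), P2:S(18), P3:I | bus: none
[13] P3: load  L0 | P0:I, P1:S(18), P2:S(18), P3:S(18) | bus: BusRd
[14] P2: load  L0 | P0:I, P1:S(18), P2:S(18), P3:S(18) | bus: none
[15] P3: load  L0 | P0:I, P1:S(18), P2:S(18), P3:S(18) | bus: none
[16] P2: load  L0 | P0:I, P1:S(18), P2:S(18), P3:S(18) | bus: none
[17] P0: store L0 := 72 | P0:M(72), P1:I, P2:I, P3:I | bus: BusRdX
[18] P3: store L0 := 67 | P0:I, P1:I, P2:I, P3:M(67) | bus: BusRdX,Flush
[19] P1: store L0 := 42 | P0:I, P1:M(42), P2:I, P3:I | bus: BusRdX,Flush
[20] P2: load  L0 | P0:I, P1:S(42), P2:S(42), P3:I | bus: BusRd,Flush
[21] P2: load  L0 | P0:I, P1:S(42), P2:S(42), P3:I | bus: none
[22] P0: load  L0 | P0:S(42), P1:S(42), P2:S(42), P3:I | bus: BusRd
[23] P3: load  L0 | P0:S(42), P1:S(42), P2:S(42), P3:S(42) | bus: BusRd
[24] P1: load  L0 | P0:S(42), P1:S(42), P2:S(42), P3:S(42) | bus: none
[25] P3: store L0 := 66 | P0:I, P1:I, P2:I, P3:M(66) | bus: BusRdX
[26] P0: load  L0 | P0:S(66), P1:I, P2:I, P3:S(66) | bus: BusRd,Flush
[27] P1: load  L0 | P0:S(66), P1:S(66), P2:I, P3:S(66) | bus: BusRd
[28] P1: load  L1 | P0:I, P1:M(81), P2:I, P3:I | bus: none
[29] P2: store L0 := 36 | P0:I, P1:I, P2:M(36), P3:I | bus: BusRdX
[30] P2: load  L0 | P0:I, P1:I, P2:M(36), P3:I | bus: none

memory[L0] = 66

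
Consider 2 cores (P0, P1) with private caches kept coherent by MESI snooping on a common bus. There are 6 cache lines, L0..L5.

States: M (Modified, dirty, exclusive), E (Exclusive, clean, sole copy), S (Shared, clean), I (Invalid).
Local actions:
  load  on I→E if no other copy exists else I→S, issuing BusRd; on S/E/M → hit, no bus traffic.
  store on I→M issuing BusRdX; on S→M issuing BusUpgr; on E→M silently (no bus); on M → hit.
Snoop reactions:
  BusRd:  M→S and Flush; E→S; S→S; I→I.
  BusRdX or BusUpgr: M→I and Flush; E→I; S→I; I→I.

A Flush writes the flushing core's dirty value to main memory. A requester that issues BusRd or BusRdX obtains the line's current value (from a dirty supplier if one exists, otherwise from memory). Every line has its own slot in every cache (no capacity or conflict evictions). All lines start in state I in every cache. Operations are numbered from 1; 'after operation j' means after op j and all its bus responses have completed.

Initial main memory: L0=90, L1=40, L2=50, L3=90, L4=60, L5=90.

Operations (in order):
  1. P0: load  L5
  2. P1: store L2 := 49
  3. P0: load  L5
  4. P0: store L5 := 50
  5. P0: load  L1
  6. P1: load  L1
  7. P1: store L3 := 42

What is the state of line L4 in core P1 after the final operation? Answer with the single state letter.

state = I

step 1: P0: load  L5  ⟶  EI  (L5)  txn=BusRd  M[L5]=90
step 2: P1: store L2 := 49  ⟶  IM  (L2)  txn=BusRdX  M[L2]=50
step 3: P0: load  L5  ⟶  EI  (L5)  txn=∅  M[L5]=90
step 4: P0: store L5 := 50  ⟶  MI  (L5)  txn=∅  M[L5]=90
step 5: P0: load  L1  ⟶  EI  (L1)  txn=BusRd  M[L1]=40
step 6: P1: load  L1  ⟶  SS  (L1)  txn=BusRd  M[L1]=40
step 7: P1: store L3 := 42  ⟶  IM  (L3)  txn=BusRdX  M[L3]=90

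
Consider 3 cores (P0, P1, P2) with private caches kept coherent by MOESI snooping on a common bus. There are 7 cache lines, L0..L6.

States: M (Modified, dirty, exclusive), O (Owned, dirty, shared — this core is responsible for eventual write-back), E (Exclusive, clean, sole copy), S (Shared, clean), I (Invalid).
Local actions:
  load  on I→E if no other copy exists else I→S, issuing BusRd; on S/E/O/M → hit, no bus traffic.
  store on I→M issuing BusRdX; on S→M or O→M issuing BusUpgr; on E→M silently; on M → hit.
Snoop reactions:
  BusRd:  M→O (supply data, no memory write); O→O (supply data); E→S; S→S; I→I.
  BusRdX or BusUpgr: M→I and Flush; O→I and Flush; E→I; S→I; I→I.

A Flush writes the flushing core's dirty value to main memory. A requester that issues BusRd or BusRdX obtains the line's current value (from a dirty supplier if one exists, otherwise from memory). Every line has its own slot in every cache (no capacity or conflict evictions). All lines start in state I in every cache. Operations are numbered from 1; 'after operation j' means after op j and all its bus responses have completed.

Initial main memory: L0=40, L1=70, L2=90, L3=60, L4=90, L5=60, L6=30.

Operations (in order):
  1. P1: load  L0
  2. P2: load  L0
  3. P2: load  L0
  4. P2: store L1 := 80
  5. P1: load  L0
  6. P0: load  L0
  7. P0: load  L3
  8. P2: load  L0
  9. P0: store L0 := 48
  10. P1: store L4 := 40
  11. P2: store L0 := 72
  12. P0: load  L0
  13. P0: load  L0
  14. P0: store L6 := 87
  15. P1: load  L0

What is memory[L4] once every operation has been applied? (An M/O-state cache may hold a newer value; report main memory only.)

1. P1: load  L0  bus=[BusRd]  L0: P0=I P1=E P2=I  mem[L0]=40
2. P2: load  L0  bus=[BusRd]  L0: P0=I P1=S P2=S  mem[L0]=40
3. P2: load  L0  bus=[-]  L0: P0=I P1=S P2=S  mem[L0]=40
4. P2: store L1 := 80  bus=[BusRdX]  L1: P0=I P1=I P2=M  mem[L1]=70
5. P1: load  L0  bus=[-]  L0: P0=I P1=S P2=S  mem[L0]=40
6. P0: load  L0  bus=[BusRd]  L0: P0=S P1=S P2=S  mem[L0]=40
7. P0: load  L3  bus=[BusRd]  L3: P0=E P1=I P2=I  mem[L3]=60
8. P2: load  L0  bus=[-]  L0: P0=S P1=S P2=S  mem[L0]=40
9. P0: store L0 := 48  bus=[BusUpgr]  L0: P0=M P1=I P2=I  mem[L0]=40
10. P1: store L4 := 40  bus=[BusRdX]  L4: P0=I P1=M P2=I  mem[L4]=90
11. P2: store L0 := 72  bus=[BusRdX,Flush]  L0: P0=I P1=I P2=M  mem[L0]=48
12. P0: load  L0  bus=[BusRd]  L0: P0=S P1=I P2=O  mem[L0]=48
13. P0: load  L0  bus=[-]  L0: P0=S P1=I P2=O  mem[L0]=48
14. P0: store L6 := 87  bus=[BusRdX]  L6: P0=M P1=I P2=I  mem[L6]=30
15. P1: load  L0  bus=[BusRd]  L0: P0=S P1=S P2=O  mem[L0]=48

memory[L4] = 90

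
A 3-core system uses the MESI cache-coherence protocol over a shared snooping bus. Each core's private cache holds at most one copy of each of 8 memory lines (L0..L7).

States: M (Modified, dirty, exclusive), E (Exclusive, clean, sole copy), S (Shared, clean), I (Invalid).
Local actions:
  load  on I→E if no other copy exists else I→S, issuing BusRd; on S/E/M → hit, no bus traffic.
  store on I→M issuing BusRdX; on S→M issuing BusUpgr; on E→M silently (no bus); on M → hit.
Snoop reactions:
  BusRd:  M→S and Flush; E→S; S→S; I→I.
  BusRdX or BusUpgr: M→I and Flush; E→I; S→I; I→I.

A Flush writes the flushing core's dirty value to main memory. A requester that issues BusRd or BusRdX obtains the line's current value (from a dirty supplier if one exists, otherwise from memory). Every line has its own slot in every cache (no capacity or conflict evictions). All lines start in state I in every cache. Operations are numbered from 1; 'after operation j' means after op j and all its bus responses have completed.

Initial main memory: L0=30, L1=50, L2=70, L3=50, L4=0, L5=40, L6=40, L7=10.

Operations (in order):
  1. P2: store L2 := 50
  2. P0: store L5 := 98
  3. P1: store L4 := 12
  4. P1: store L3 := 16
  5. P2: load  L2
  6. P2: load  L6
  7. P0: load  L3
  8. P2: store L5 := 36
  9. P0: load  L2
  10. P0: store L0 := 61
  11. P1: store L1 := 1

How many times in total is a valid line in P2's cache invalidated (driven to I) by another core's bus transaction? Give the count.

invalidations = 0

1. P2: store L2 := 50  bus=[BusRdX]  L2: P0=I P1=I P2=M  mem[L2]=70
2. P0: store L5 := 98  bus=[BusRdX]  L5: P0=M P1=I P2=I  mem[L5]=40
3. P1: store L4 := 12  bus=[BusRdX]  L4: P0=I P1=M P2=I  mem[L4]=0
4. P1: store L3 := 16  bus=[BusRdX]  L3: P0=I P1=M P2=I  mem[L3]=50
5. P2: load  L2  bus=[-]  L2: P0=I P1=I P2=M  mem[L2]=70
6. P2: load  L6  bus=[BusRd]  L6: P0=I P1=I P2=E  mem[L6]=40
7. P0: load  L3  bus=[BusRd,Flush]  L3: P0=S P1=S P2=I  mem[L3]=16
8. P2: store L5 := 36  bus=[BusRdX,Flush]  L5: P0=I P1=I P2=M  mem[L5]=98
9. P0: load  L2  bus=[BusRd,Flush]  L2: P0=S P1=I P2=S  mem[L2]=50
10. P0: store L0 := 61  bus=[BusRdX]  L0: P0=M P1=I P2=I  mem[L0]=30
11. P1: store L1 := 1  bus=[BusRdX]  L1: P0=I P1=M P2=I  mem[L1]=50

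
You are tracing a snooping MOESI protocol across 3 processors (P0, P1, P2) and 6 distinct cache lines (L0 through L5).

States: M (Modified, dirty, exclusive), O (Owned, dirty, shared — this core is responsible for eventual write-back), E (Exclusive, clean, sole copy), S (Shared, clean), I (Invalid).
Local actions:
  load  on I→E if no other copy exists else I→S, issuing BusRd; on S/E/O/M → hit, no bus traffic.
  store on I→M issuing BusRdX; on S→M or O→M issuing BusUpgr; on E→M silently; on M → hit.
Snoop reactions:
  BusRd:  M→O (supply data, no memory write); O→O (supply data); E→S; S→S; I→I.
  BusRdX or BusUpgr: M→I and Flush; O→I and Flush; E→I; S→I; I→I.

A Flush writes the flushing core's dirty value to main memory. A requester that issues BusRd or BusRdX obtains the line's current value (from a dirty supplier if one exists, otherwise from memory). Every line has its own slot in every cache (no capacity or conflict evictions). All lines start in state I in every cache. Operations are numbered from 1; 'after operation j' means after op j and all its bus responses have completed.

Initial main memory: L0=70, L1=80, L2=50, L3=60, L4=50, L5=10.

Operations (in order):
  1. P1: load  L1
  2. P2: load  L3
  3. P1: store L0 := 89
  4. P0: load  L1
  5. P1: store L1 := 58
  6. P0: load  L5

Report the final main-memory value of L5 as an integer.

memory[L5] = 10

step 1: P1: load  L1  ⟶  IEI  (L1)  txn=BusRd  M[L1]=80
step 2: P2: load  L3  ⟶  IIE  (L3)  txn=BusRd  M[L3]=60
step 3: P1: store L0 := 89  ⟶  IMI  (L0)  txn=BusRdX  M[L0]=70
step 4: P0: load  L1  ⟶  SSI  (L1)  txn=BusRd  M[L1]=80
step 5: P1: store L1 := 58  ⟶  IMI  (L1)  txn=BusUpgr  M[L1]=80
step 6: P0: load  L5  ⟶  EII  (L5)  txn=BusRd  M[L5]=10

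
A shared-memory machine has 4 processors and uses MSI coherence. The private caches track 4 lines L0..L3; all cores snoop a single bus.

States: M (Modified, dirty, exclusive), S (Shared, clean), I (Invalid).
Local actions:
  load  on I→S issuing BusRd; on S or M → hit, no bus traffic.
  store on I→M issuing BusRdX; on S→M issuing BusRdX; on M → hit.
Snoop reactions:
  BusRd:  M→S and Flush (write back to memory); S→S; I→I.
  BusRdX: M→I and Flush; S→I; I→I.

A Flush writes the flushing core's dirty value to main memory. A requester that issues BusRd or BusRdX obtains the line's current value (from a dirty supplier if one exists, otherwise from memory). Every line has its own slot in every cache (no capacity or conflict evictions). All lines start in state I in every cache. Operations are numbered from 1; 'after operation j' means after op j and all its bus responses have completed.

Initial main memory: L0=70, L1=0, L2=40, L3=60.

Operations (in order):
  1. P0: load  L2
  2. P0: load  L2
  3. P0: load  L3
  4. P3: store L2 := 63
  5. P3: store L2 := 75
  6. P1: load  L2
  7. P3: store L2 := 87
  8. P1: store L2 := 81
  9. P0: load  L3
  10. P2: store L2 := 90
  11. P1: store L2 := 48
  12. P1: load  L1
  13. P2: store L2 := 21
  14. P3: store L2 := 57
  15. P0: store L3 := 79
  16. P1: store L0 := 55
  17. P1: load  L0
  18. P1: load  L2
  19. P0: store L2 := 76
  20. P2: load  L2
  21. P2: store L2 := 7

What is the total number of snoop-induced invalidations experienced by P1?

invalidations = 4

  op1 P0: load  L2 → S/I/I/I on L2; bus BusRd; mem=40
  op2 P0: load  L2 → S/I/I/I on L2; bus (none); mem=40
  op3 P0: load  L3 → S/I/I/I on L3; bus BusRd; mem=60
  op4 P3: store L2 := 63 → I/I/I/M on L2; bus BusRdX; mem=40
  op5 P3: store L2 := 75 → I/I/I/M on L2; bus (none); mem=40
  op6 P1: load  L2 → I/S/I/S on L2; bus BusRd Flush; mem=75
  op7 P3: store L2 := 87 → I/I/I/M on L2; bus BusRdX; mem=75
  op8 P1: store L2 := 81 → I/M/I/I on L2; bus BusRdX Flush; mem=87
  op9 P0: load  L3 → S/I/I/I on L3; bus (none); mem=60
  op10 P2: store L2 := 90 → I/I/M/I on L2; bus BusRdX Flush; mem=81
  op11 P1: store L2 := 48 → I/M/I/I on L2; bus BusRdX Flush; mem=90
  op12 P1: load  L1 → I/S/I/I on L1; bus BusRd; mem=0
  op13 P2: store L2 := 21 → I/I/M/I on L2; bus BusRdX Flush; mem=48
  op14 P3: store L2 := 57 → I/I/I/M on L2; bus BusRdX Flush; mem=21
  op15 P0: store L3 := 79 → M/I/I/I on L3; bus BusRdX; mem=60
  op16 P1: store L0 := 55 → I/M/I/I on L0; bus BusRdX; mem=70
  op17 P1: load  L0 → I/M/I/I on L0; bus (none); mem=70
  op18 P1: load  L2 → I/S/I/S on L2; bus BusRd Flush; mem=57
  op19 P0: store L2 := 76 → M/I/I/I on L2; bus BusRdX; mem=57
  op20 P2: load  L2 → S/I/S/I on L2; bus BusRd Flush; mem=76
  op21 P2: store L2 := 7 → I/I/M/I on L2; bus BusRdX; mem=76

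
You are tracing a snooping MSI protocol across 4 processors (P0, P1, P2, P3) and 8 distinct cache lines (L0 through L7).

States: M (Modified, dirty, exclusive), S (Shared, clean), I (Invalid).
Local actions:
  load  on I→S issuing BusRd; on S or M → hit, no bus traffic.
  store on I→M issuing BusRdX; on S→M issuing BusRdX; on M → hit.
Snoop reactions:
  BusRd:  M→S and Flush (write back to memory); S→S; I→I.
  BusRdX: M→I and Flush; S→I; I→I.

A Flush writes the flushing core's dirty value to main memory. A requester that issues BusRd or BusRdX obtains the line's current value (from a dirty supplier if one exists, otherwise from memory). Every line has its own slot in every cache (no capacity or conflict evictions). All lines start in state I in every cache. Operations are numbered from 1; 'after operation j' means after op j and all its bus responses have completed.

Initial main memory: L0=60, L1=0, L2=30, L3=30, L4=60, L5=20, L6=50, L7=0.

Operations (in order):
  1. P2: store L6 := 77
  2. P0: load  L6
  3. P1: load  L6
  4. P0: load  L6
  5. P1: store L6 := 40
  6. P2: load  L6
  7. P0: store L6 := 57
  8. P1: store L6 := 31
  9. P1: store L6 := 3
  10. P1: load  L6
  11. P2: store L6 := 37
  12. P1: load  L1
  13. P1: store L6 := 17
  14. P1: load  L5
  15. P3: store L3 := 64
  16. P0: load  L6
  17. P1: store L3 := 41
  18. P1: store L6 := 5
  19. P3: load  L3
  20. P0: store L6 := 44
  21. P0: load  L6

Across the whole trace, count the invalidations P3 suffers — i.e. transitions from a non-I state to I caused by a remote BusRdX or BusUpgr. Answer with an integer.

1. P2: store L6 := 77  bus=[BusRdX]  L6: P0=I P1=I P2=M P3=I  mem[L6]=50
2. P0: load  L6  bus=[BusRd,Flush]  L6: P0=S P1=I P2=S P3=I  mem[L6]=77
3. P1: load  L6  bus=[BusRd]  L6: P0=S P1=S P2=S P3=I  mem[L6]=77
4. P0: load  L6  bus=[-]  L6: P0=S P1=S P2=S P3=I  mem[L6]=77
5. P1: store L6 := 40  bus=[BusRdX]  L6: P0=I P1=M P2=I P3=I  mem[L6]=77
6. P2: load  L6  bus=[BusRd,Flush]  L6: P0=I P1=S P2=S P3=I  mem[L6]=40
7. P0: store L6 := 57  bus=[BusRdX]  L6: P0=M P1=I P2=I P3=I  mem[L6]=40
8. P1: store L6 := 31  bus=[BusRdX,Flush]  L6: P0=I P1=M P2=I P3=I  mem[L6]=57
9. P1: store L6 := 3  bus=[-]  L6: P0=I P1=M P2=I P3=I  mem[L6]=57
10. P1: load  L6  bus=[-]  L6: P0=I P1=M P2=I P3=I  mem[L6]=57
11. P2: store L6 := 37  bus=[BusRdX,Flush]  L6: P0=I P1=I P2=M P3=I  mem[L6]=3
12. P1: load  L1  bus=[BusRd]  L1: P0=I P1=S P2=I P3=I  mem[L1]=0
13. P1: store L6 := 17  bus=[BusRdX,Flush]  L6: P0=I P1=M P2=I P3=I  mem[L6]=37
14. P1: load  L5  bus=[BusRd]  L5: P0=I P1=S P2=I P3=I  mem[L5]=20
15. P3: store L3 := 64  bus=[BusRdX]  L3: P0=I P1=I P2=I P3=M  mem[L3]=30
16. P0: load  L6  bus=[BusRd,Flush]  L6: P0=S P1=S P2=I P3=I  mem[L6]=17
17. P1: store L3 := 41  bus=[BusRdX,Flush]  L3: P0=I P1=M P2=I P3=I  mem[L3]=64
18. P1: store L6 := 5  bus=[BusRdX]  L6: P0=I P1=M P2=I P3=I  mem[L6]=17
19. P3: load  L3  bus=[BusRd,Flush]  L3: P0=I P1=S P2=I P3=S  mem[L3]=41
20. P0: store L6 := 44  bus=[BusRdX,Flush]  L6: P0=M P1=I P2=I P3=I  mem[L6]=5
21. P0: load  L6  bus=[-]  L6: P0=M P1=I P2=I P3=I  mem[L6]=5

invalidations = 1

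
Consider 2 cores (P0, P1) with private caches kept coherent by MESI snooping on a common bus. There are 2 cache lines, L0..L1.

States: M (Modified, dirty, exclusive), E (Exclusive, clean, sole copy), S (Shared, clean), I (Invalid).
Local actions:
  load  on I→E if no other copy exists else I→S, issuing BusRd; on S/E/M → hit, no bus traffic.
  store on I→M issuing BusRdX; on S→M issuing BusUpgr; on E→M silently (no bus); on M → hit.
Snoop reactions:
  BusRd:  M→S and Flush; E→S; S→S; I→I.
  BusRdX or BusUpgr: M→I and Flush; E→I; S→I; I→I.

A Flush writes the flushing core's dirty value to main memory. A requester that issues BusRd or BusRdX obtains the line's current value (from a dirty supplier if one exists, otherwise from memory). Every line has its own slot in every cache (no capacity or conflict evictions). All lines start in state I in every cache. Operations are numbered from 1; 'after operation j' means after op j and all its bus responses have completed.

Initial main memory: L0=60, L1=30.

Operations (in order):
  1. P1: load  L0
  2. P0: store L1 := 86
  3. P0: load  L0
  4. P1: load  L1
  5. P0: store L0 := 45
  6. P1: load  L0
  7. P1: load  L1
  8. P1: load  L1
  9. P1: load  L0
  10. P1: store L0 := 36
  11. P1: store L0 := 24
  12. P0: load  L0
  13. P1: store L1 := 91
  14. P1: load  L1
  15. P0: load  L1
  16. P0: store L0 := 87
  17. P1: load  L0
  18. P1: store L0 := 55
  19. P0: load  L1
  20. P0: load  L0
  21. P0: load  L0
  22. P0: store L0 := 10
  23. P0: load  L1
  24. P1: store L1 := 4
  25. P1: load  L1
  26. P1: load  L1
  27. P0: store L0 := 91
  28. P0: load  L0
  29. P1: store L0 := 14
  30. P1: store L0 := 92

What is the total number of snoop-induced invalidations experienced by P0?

1. P1: load  L0  bus=[BusRd]  L0: P0=I P1=E  mem[L0]=60
2. P0: store L1 := 86  bus=[BusRdX]  L1: P0=M P1=I  mem[L1]=30
3. P0: load  L0  bus=[BusRd]  L0: P0=S P1=S  mem[L0]=60
4. P1: load  L1  bus=[BusRd,Flush]  L1: P0=S P1=S  mem[L1]=86
5. P0: store L0 := 45  bus=[BusUpgr]  L0: P0=M P1=I  mem[L0]=60
6. P1: load  L0  bus=[BusRd,Flush]  L0: P0=S P1=S  mem[L0]=45
7. P1: load  L1  bus=[-]  L1: P0=S P1=S  mem[L1]=86
8. P1: load  L1  bus=[-]  L1: P0=S P1=S  mem[L1]=86
9. P1: load  L0  bus=[-]  L0: P0=S P1=S  mem[L0]=45
10. P1: store L0 := 36  bus=[BusUpgr]  L0: P0=I P1=M  mem[L0]=45
11. P1: store L0 := 24  bus=[-]  L0: P0=I P1=M  mem[L0]=45
12. P0: load  L0  bus=[BusRd,Flush]  L0: P0=S P1=S  mem[L0]=24
13. P1: store L1 := 91  bus=[BusUpgr]  L1: P0=I P1=M  mem[L1]=86
14. P1: load  L1  bus=[-]  L1: P0=I P1=M  mem[L1]=86
15. P0: load  L1  bus=[BusRd,Flush]  L1: P0=S P1=S  mem[L1]=91
16. P0: store L0 := 87  bus=[BusUpgr]  L0: P0=M P1=I  mem[L0]=24
17. P1: load  L0  bus=[BusRd,Flush]  L0: P0=S P1=S  mem[L0]=87
18. P1: store L0 := 55  bus=[BusUpgr]  L0: P0=I P1=M  mem[L0]=87
19. P0: load  L1  bus=[-]  L1: P0=S P1=S  mem[L1]=91
20. P0: load  L0  bus=[BusRd,Flush]  L0: P0=S P1=S  mem[L0]=55
21. P0: load  L0  bus=[-]  L0: P0=S P1=S  mem[L0]=55
22. P0: store L0 := 10  bus=[BusUpgr]  L0: P0=M P1=I  mem[L0]=55
23. P0: load  L1  bus=[-]  L1: P0=S P1=S  mem[L1]=91
24. P1: store L1 := 4  bus=[BusUpgr]  L1: P0=I P1=M  mem[L1]=91
25. P1: load  L1  bus=[-]  L1: P0=I P1=M  mem[L1]=91
26. P1: load  L1  bus=[-]  L1: P0=I P1=M  mem[L1]=91
27. P0: store L0 := 91  bus=[-]  L0: P0=M P1=I  mem[L0]=55
28. P0: load  L0  bus=[-]  L0: P0=M P1=I  mem[L0]=55
29. P1: store L0 := 14  bus=[BusRdX,Flush]  L0: P0=I P1=M  mem[L0]=91
30. P1: store L0 := 92  bus=[-]  L0: P0=I P1=M  mem[L0]=91

invalidations = 5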